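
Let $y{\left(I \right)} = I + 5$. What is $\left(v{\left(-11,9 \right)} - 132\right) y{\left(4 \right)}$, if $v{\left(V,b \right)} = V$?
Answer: $-1287$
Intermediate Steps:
$y{\left(I \right)} = 5 + I$
$\left(v{\left(-11,9 \right)} - 132\right) y{\left(4 \right)} = \left(-11 - 132\right) \left(5 + 4\right) = \left(-143\right) 9 = -1287$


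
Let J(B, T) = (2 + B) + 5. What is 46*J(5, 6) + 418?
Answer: 970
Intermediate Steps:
J(B, T) = 7 + B
46*J(5, 6) + 418 = 46*(7 + 5) + 418 = 46*12 + 418 = 552 + 418 = 970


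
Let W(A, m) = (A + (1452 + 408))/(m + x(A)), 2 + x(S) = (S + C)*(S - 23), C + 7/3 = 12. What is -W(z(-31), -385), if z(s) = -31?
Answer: -1829/765 ≈ -2.3909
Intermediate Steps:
C = 29/3 (C = -7/3 + 12 = 29/3 ≈ 9.6667)
x(S) = -2 + (-23 + S)*(29/3 + S) (x(S) = -2 + (S + 29/3)*(S - 23) = -2 + (29/3 + S)*(-23 + S) = -2 + (-23 + S)*(29/3 + S))
W(A, m) = (1860 + A)/(-673/3 + m + A² - 40*A/3) (W(A, m) = (A + (1452 + 408))/(m + (-673/3 + A² - 40*A/3)) = (A + 1860)/(-673/3 + m + A² - 40*A/3) = (1860 + A)/(-673/3 + m + A² - 40*A/3))
-W(z(-31), -385) = -3*(1860 - 31)/(-673 - 40*(-31) + 3*(-385) + 3*(-31)²) = -3*1829/(-673 + 1240 - 1155 + 3*961) = -3*1829/(-673 + 1240 - 1155 + 2883) = -3*1829/2295 = -1*1829/765 = -1829/765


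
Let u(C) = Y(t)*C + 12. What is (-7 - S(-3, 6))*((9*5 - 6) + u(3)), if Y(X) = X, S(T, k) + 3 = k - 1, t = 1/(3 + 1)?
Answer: -1863/4 ≈ -465.75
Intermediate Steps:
t = 1/4 ≈ 0.25000
S(T, k) = -4 + k (S(T, k) = -3 + (k - 1) = -3 + (-1 + k) = -4 + k)
u(C) = 12 + C/4 (u(C) = C/4 + 12 = 12 + C/4)
(-7 - S(-3, 6))*((9*5 - 6) + u(3)) = (-7 - (-4 + 6))*((9*5 - 6) + (12 + (1/4)*3)) = (-7 - 1*2)*((45 - 6) + (12 + 3/4)) = (-7 - 2)*(39 + 51/4) = -9*207/4 = -1863/4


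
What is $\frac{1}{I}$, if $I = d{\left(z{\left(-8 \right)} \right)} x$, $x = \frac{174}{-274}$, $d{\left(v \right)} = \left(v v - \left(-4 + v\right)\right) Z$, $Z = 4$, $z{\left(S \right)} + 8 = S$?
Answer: $- \frac{137}{96048} \approx -0.0014264$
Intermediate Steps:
$z{\left(S \right)} = -8 + S$
$d{\left(v \right)} = 16 - 4 v + 4 v^{2}$ ($d{\left(v \right)} = \left(v v - \left(-4 + v\right)\right) 4 = \left(v^{2} - \left(-4 + v\right)\right) 4 = \left(4 + v^{2} - v\right) 4 = 16 - 4 v + 4 v^{2}$)
$x = - \frac{87}{137}$ ($x = 174 \left(- \frac{1}{274}\right) = - \frac{87}{137} \approx -0.63504$)
$I = - \frac{96048}{137}$ ($I = \left(16 - 4 \left(-8 - 8\right) + 4 \left(-8 - 8\right)^{2}\right) \left(- \frac{87}{137}\right) = \left(16 - -64 + 4 \left(-16\right)^{2}\right) \left(- \frac{87}{137}\right) = \left(16 + 64 + 4 \cdot 256\right) \left(- \frac{87}{137}\right) = \left(16 + 64 + 1024\right) \left(- \frac{87}{137}\right) = 1104 \left(- \frac{87}{137}\right) = - \frac{96048}{137} \approx -701.08$)
$\frac{1}{I} = \frac{1}{- \frac{96048}{137}} = - \frac{137}{96048}$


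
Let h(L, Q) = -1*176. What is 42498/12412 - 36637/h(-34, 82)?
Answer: 115554523/546128 ≈ 211.59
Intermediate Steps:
h(L, Q) = -176
42498/12412 - 36637/h(-34, 82) = 42498/12412 - 36637/(-176) = 42498*(1/12412) - 36637*(-1/176) = 21249/6206 + 36637/176 = 115554523/546128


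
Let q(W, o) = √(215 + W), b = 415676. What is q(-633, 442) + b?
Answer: 415676 + I*√418 ≈ 4.1568e+5 + 20.445*I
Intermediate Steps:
q(-633, 442) + b = √(215 - 633) + 415676 = √(-418) + 415676 = I*√418 + 415676 = 415676 + I*√418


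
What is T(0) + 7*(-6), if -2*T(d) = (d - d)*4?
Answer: -42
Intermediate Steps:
T(d) = 0 (T(d) = -(d - d)*4/2 = -0*4 = -½*0 = 0)
T(0) + 7*(-6) = 0 + 7*(-6) = 0 - 42 = -42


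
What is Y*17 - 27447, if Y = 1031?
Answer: -9920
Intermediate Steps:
Y*17 - 27447 = 1031*17 - 27447 = 17527 - 27447 = -9920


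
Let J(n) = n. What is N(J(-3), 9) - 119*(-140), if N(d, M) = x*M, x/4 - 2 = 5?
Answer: 16912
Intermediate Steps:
x = 28 (x = 8 + 4*5 = 8 + 20 = 28)
N(d, M) = 28*M
N(J(-3), 9) - 119*(-140) = 28*9 - 119*(-140) = 252 + 16660 = 16912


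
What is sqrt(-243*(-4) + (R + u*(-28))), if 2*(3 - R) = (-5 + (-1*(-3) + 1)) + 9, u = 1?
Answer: sqrt(943) ≈ 30.708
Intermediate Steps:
R = -1 (R = 3 - ((-5 + (-1*(-3) + 1)) + 9)/2 = 3 - ((-5 + (3 + 1)) + 9)/2 = 3 - ((-5 + 4) + 9)/2 = 3 - (-1 + 9)/2 = 3 - 1/2*8 = 3 - 4 = -1)
sqrt(-243*(-4) + (R + u*(-28))) = sqrt(-243*(-4) + (-1 + 1*(-28))) = sqrt(972 + (-1 - 28)) = sqrt(972 - 29) = sqrt(943)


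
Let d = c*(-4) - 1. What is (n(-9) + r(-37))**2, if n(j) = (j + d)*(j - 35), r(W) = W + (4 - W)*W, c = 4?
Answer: 168100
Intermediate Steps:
r(W) = W + W*(4 - W)
d = -17 (d = 4*(-4) - 1 = -16 - 1 = -17)
n(j) = (-35 + j)*(-17 + j) (n(j) = (j - 17)*(j - 35) = (-17 + j)*(-35 + j) = (-35 + j)*(-17 + j))
(n(-9) + r(-37))**2 = ((595 + (-9)**2 - 52*(-9)) - 37*(5 - 1*(-37)))**2 = ((595 + 81 + 468) - 37*(5 + 37))**2 = (1144 - 37*42)**2 = (1144 - 1554)**2 = (-410)**2 = 168100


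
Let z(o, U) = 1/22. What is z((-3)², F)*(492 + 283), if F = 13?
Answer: 775/22 ≈ 35.227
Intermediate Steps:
z(o, U) = 1/22
z((-3)², F)*(492 + 283) = (492 + 283)/22 = (1/22)*775 = 775/22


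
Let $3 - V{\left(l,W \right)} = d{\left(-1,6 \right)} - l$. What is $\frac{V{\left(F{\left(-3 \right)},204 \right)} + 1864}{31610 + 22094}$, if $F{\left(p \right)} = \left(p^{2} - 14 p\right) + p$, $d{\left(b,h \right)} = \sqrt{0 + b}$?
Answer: $\frac{1915}{53704} - \frac{i}{53704} \approx 0.035658 - 1.8621 \cdot 10^{-5} i$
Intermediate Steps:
$d{\left(b,h \right)} = \sqrt{b}$
$F{\left(p \right)} = p^{2} - 13 p$
$V{\left(l,W \right)} = 3 + l - i$ ($V{\left(l,W \right)} = 3 - \left(\sqrt{-1} - l\right) = 3 - \left(i - l\right) = 3 + \left(l - i\right) = 3 + l - i$)
$\frac{V{\left(F{\left(-3 \right)},204 \right)} + 1864}{31610 + 22094} = \frac{\left(3 - 3 \left(-13 - 3\right) - i\right) + 1864}{31610 + 22094} = \frac{\left(3 - -48 - i\right) + 1864}{53704} = \left(\left(3 + 48 - i\right) + 1864\right) \frac{1}{53704} = \left(\left(51 - i\right) + 1864\right) \frac{1}{53704} = \left(1915 - i\right) \frac{1}{53704} = \frac{1915}{53704} - \frac{i}{53704}$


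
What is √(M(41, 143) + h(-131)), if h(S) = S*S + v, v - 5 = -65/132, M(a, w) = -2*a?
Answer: √74415759/66 ≈ 130.70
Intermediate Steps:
v = 595/132 (v = 5 - 65/132 = 595/132 ≈ 4.5076)
h(S) = 595/132 + S² (h(S) = S*S + 595/132 = S² + 595/132 = 595/132 + S²)
√(M(41, 143) + h(-131)) = √(-2*41 + (595/132 + (-131)²)) = √(-82 + (595/132 + 17161)) = √(-82 + 2265847/132) = √(2255023/132) = √74415759/66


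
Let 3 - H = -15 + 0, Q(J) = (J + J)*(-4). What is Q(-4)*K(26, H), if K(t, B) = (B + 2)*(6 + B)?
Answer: 15360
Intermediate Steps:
Q(J) = -8*J (Q(J) = (2*J)*(-4) = -8*J)
H = 18 (H = 3 - (-15 + 0) = 3 - 1*(-15) = 3 + 15 = 18)
K(t, B) = (2 + B)*(6 + B)
Q(-4)*K(26, H) = (-8*(-4))*(12 + 18² + 8*18) = 32*(12 + 324 + 144) = 32*480 = 15360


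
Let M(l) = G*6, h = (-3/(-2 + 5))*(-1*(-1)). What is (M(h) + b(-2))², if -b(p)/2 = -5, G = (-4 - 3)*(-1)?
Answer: 2704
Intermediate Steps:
G = 7 (G = -7*(-1) = 7)
b(p) = 10 (b(p) = -2*(-5) = 10)
h = -1 (h = -3/3*1 = -3*⅓*1 = -1*1 = -1)
M(l) = 42 (M(l) = 7*6 = 42)
(M(h) + b(-2))² = (42 + 10)² = 52² = 2704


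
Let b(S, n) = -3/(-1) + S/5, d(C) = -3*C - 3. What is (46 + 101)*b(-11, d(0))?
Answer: 588/5 ≈ 117.60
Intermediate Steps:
d(C) = -3 - 3*C
b(S, n) = 3 + S/5 (b(S, n) = -3*(-1) + S*(1/5) = 3 + S/5)
(46 + 101)*b(-11, d(0)) = (46 + 101)*(3 + (1/5)*(-11)) = 147*(3 - 11/5) = 147*(4/5) = 588/5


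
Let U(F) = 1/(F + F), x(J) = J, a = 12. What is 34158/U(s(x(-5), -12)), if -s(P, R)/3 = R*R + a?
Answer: -31971888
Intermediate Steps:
s(P, R) = -36 - 3*R² (s(P, R) = -3*(R*R + 12) = -3*(R² + 12) = -3*(12 + R²) = -36 - 3*R²)
U(F) = 1/(2*F)
34158/U(s(x(-5), -12)) = 34158/((1/(2*(-36 - 3*(-12)²)))) = 34158/((1/(2*(-36 - 3*144)))) = 34158/((1/(2*(-36 - 432)))) = 34158/(((½)/(-468))) = 34158/(((½)*(-1/468))) = 34158/(-1/936) = 34158*(-936) = -31971888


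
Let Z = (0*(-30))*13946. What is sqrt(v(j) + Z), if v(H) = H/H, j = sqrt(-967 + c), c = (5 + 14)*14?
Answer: 1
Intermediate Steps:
c = 266 (c = 19*14 = 266)
Z = 0 (Z = 0*13946 = 0)
j = I*sqrt(701) (j = sqrt(-967 + 266) = sqrt(-701) = I*sqrt(701) ≈ 26.476*I)
v(H) = 1
sqrt(v(j) + Z) = sqrt(1 + 0) = sqrt(1) = 1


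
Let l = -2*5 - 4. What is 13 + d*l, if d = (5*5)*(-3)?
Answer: 1063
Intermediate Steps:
d = -75 (d = 25*(-3) = -75)
l = -14 (l = -10 - 4 = -14)
13 + d*l = 13 - 75*(-14) = 13 + 1050 = 1063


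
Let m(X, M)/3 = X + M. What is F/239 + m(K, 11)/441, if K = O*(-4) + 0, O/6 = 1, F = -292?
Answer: -46031/35133 ≈ -1.3102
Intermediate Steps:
O = 6 (O = 6*1 = 6)
K = -24 (K = 6*(-4) + 0 = -24 + 0 = -24)
m(X, M) = 3*M + 3*X (m(X, M) = 3*(X + M) = 3*(M + X) = 3*M + 3*X)
F/239 + m(K, 11)/441 = -292/239 + (3*11 + 3*(-24))/441 = -292*1/239 + (33 - 72)*(1/441) = -292/239 - 39*1/441 = -292/239 - 13/147 = -46031/35133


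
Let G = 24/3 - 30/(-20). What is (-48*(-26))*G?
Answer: 11856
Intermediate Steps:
G = 19/2 (G = 24*(⅓) - 30*(-1/20) = 8 + 3/2 = 19/2 ≈ 9.5000)
(-48*(-26))*G = -48*(-26)*(19/2) = 1248*(19/2) = 11856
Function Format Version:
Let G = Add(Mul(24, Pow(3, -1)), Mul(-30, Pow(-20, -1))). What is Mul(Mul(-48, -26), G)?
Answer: 11856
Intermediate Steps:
G = Rational(19, 2) (G = Add(Mul(24, Rational(1, 3)), Mul(-30, Rational(-1, 20))) = Add(8, Rational(3, 2)) = Rational(19, 2) ≈ 9.5000)
Mul(Mul(-48, -26), G) = Mul(Mul(-48, -26), Rational(19, 2)) = Mul(1248, Rational(19, 2)) = 11856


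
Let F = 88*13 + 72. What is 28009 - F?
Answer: 26793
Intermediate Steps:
F = 1216 (F = 1144 + 72 = 1216)
28009 - F = 28009 - 1*1216 = 28009 - 1216 = 26793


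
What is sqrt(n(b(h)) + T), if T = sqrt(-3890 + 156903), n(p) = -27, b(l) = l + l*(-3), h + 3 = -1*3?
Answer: sqrt(-27 + sqrt(153013)) ≈ 19.083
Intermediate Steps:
h = -6 (h = -3 - 1*3 = -3 - 3 = -6)
b(l) = -2*l (b(l) = l - 3*l = -2*l)
T = sqrt(153013) ≈ 391.17
sqrt(n(b(h)) + T) = sqrt(-27 + sqrt(153013))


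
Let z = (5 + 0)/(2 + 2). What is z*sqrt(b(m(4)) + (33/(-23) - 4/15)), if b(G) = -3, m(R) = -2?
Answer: I*sqrt(559590)/276 ≈ 2.7104*I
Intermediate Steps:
z = 5/4 ≈ 1.2500
z*sqrt(b(m(4)) + (33/(-23) - 4/15)) = 5*sqrt(-3 + (33/(-23) - 4/15))/4 = 5*sqrt(-3 + (33*(-1/23) - 4*1/15))/4 = 5*sqrt(-3 + (-33/23 - 4/15))/4 = 5*sqrt(-3 - 587/345)/4 = 5*sqrt(-1622/345)/4 = 5*(I*sqrt(559590)/345)/4 = I*sqrt(559590)/276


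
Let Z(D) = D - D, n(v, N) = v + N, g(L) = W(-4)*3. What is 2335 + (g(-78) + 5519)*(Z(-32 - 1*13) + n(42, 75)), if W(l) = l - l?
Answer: 648058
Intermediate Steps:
W(l) = 0
g(L) = 0 (g(L) = 0*3 = 0)
n(v, N) = N + v
Z(D) = 0
2335 + (g(-78) + 5519)*(Z(-32 - 1*13) + n(42, 75)) = 2335 + (0 + 5519)*(0 + (75 + 42)) = 2335 + 5519*(0 + 117) = 2335 + 5519*117 = 2335 + 645723 = 648058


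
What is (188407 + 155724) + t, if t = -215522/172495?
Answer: 59360661323/172495 ≈ 3.4413e+5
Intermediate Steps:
t = -215522/172495 (t = -215522*1/172495 = -215522/172495 ≈ -1.2494)
(188407 + 155724) + t = (188407 + 155724) - 215522/172495 = 344131 - 215522/172495 = 59360661323/172495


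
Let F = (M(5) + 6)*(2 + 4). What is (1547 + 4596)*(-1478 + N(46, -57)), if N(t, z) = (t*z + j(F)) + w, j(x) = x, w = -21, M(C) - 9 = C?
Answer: -24578143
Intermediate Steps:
M(C) = 9 + C
F = 120 (F = ((9 + 5) + 6)*(2 + 4) = (14 + 6)*6 = 20*6 = 120)
N(t, z) = 99 + t*z (N(t, z) = (t*z + 120) - 21 = (120 + t*z) - 21 = 99 + t*z)
(1547 + 4596)*(-1478 + N(46, -57)) = (1547 + 4596)*(-1478 + (99 + 46*(-57))) = 6143*(-1478 + (99 - 2622)) = 6143*(-1478 - 2523) = 6143*(-4001) = -24578143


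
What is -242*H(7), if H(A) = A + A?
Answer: -3388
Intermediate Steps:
H(A) = 2*A
-242*H(7) = -484*7 = -242*14 = -3388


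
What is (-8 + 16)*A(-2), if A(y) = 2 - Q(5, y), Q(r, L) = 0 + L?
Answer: 32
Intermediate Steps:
Q(r, L) = L
A(y) = 2 - y
(-8 + 16)*A(-2) = (-8 + 16)*(2 - 1*(-2)) = 8*(2 + 2) = 8*4 = 32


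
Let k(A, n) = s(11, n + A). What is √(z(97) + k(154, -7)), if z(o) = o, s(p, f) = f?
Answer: 2*√61 ≈ 15.620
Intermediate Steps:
k(A, n) = A + n (k(A, n) = n + A = A + n)
√(z(97) + k(154, -7)) = √(97 + (154 - 7)) = √(97 + 147) = √244 = 2*√61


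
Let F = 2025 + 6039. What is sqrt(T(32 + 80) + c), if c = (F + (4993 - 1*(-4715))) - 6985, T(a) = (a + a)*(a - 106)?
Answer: sqrt(12131) ≈ 110.14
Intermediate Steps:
F = 8064
T(a) = 2*a*(-106 + a) (T(a) = (2*a)*(-106 + a) = 2*a*(-106 + a))
c = 10787 (c = (8064 + (4993 - 1*(-4715))) - 6985 = (8064 + (4993 + 4715)) - 6985 = (8064 + 9708) - 6985 = 17772 - 6985 = 10787)
sqrt(T(32 + 80) + c) = sqrt(2*(32 + 80)*(-106 + (32 + 80)) + 10787) = sqrt(2*112*(-106 + 112) + 10787) = sqrt(2*112*6 + 10787) = sqrt(1344 + 10787) = sqrt(12131)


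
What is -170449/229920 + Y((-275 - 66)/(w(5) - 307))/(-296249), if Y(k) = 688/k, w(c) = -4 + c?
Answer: -17267317515901/23226727397280 ≈ -0.74342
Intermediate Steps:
-170449/229920 + Y((-275 - 66)/(w(5) - 307))/(-296249) = -170449/229920 + (688/(((-275 - 66)/((-4 + 5) - 307))))/(-296249) = -170449*1/229920 + (688/((-341/(1 - 307))))*(-1/296249) = -170449/229920 + (688/((-341/(-306))))*(-1/296249) = -170449/229920 + (688/((-341*(-1/306))))*(-1/296249) = -170449/229920 + (688/(341/306))*(-1/296249) = -170449/229920 + (688*(306/341))*(-1/296249) = -170449/229920 + (210528/341)*(-1/296249) = -170449/229920 - 210528/101020909 = -17267317515901/23226727397280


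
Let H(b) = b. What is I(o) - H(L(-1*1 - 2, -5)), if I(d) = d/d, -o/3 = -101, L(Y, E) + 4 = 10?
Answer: -5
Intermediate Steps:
L(Y, E) = 6 (L(Y, E) = -4 + 10 = 6)
o = 303 (o = -3*(-101) = 303)
I(d) = 1
I(o) - H(L(-1*1 - 2, -5)) = 1 - 1*6 = 1 - 6 = -5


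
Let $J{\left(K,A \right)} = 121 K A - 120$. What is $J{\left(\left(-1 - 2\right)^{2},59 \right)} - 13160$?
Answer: $50971$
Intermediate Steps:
$J{\left(K,A \right)} = -120 + 121 A K$ ($J{\left(K,A \right)} = 121 A K - 120 = -120 + 121 A K$)
$J{\left(\left(-1 - 2\right)^{2},59 \right)} - 13160 = \left(-120 + 121 \cdot 59 \left(-1 - 2\right)^{2}\right) - 13160 = \left(-120 + 121 \cdot 59 \left(-3\right)^{2}\right) - 13160 = \left(-120 + 121 \cdot 59 \cdot 9\right) - 13160 = \left(-120 + 64251\right) - 13160 = 64131 - 13160 = 50971$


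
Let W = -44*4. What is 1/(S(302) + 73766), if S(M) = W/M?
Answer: 151/11138578 ≈ 1.3556e-5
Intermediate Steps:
W = -176
S(M) = -176/M
1/(S(302) + 73766) = 1/(-176/302 + 73766) = 1/(-176*1/302 + 73766) = 1/(-88/151 + 73766) = 1/(11138578/151) = 151/11138578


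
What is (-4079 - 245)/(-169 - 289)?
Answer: 2162/229 ≈ 9.4410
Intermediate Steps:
(-4079 - 245)/(-169 - 289) = -4324/(-458) = -4324*(-1/458) = 2162/229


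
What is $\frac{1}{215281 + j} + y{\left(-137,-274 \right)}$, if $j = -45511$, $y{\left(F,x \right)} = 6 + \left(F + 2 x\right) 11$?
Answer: $- \frac{1278198329}{169770} \approx -7529.0$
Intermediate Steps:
$y{\left(F,x \right)} = 6 + 11 F + 22 x$ ($y{\left(F,x \right)} = 6 + \left(11 F + 22 x\right) = 6 + 11 F + 22 x$)
$\frac{1}{215281 + j} + y{\left(-137,-274 \right)} = \frac{1}{215281 - 45511} + \left(6 + 11 \left(-137\right) + 22 \left(-274\right)\right) = \frac{1}{169770} - 7529 = - \frac{1278198329}{169770}$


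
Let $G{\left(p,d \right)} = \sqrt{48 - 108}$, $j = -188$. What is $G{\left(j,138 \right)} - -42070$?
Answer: $42070 + 2 i \sqrt{15} \approx 42070.0 + 7.746 i$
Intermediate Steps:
$G{\left(p,d \right)} = 2 i \sqrt{15}$ ($G{\left(p,d \right)} = \sqrt{-60} = 2 i \sqrt{15}$)
$G{\left(j,138 \right)} - -42070 = 2 i \sqrt{15} - -42070 = 2 i \sqrt{15} + 42070 = 42070 + 2 i \sqrt{15}$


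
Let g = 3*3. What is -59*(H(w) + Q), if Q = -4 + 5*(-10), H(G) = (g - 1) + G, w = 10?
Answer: 2124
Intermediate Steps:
g = 9
H(G) = 8 + G (H(G) = (9 - 1) + G = 8 + G)
Q = -54 (Q = -4 - 50 = -54)
-59*(H(w) + Q) = -59*((8 + 10) - 54) = -59*(18 - 54) = -59*(-36) = 2124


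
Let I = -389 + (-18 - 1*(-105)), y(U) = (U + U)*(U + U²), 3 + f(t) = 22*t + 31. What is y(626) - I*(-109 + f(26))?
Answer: 491560786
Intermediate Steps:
f(t) = 28 + 22*t (f(t) = -3 + (22*t + 31) = -3 + (31 + 22*t) = 28 + 22*t)
y(U) = 2*U*(U + U²) (y(U) = (2*U)*(U + U²) = 2*U*(U + U²))
I = -302 (I = -389 + (-18 + 105) = -389 + 87 = -302)
y(626) - I*(-109 + f(26)) = 2*626²*(1 + 626) - (-302)*(-109 + (28 + 22*26)) = 2*391876*627 - (-302)*(-109 + (28 + 572)) = 491412504 - (-302)*(-109 + 600) = 491412504 - (-302)*491 = 491412504 - 1*(-148282) = 491412504 + 148282 = 491560786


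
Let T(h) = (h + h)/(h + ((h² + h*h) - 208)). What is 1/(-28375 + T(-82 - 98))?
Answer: -16103/456922715 ≈ -3.5242e-5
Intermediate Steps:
T(h) = 2*h/(-208 + h + 2*h²) (T(h) = (2*h)/(h + ((h² + h²) - 208)) = (2*h)/(h + (2*h² - 208)) = (2*h)/(h + (-208 + 2*h²)) = (2*h)/(-208 + h + 2*h²) = 2*h/(-208 + h + 2*h²))
1/(-28375 + T(-82 - 98)) = 1/(-28375 + 2*(-82 - 98)/(-208 + (-82 - 98) + 2*(-82 - 98)²)) = 1/(-28375 + 2*(-180)/(-208 - 180 + 2*(-180)²)) = 1/(-28375 + 2*(-180)/(-208 - 180 + 2*32400)) = 1/(-28375 + 2*(-180)/(-208 - 180 + 64800)) = 1/(-28375 + 2*(-180)/64412) = 1/(-28375 + 2*(-180)*(1/64412)) = 1/(-28375 - 90/16103) = 1/(-456922715/16103) = -16103/456922715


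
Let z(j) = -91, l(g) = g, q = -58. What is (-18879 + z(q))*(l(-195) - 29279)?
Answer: 559121780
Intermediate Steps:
(-18879 + z(q))*(l(-195) - 29279) = (-18879 - 91)*(-195 - 29279) = -18970*(-29474) = 559121780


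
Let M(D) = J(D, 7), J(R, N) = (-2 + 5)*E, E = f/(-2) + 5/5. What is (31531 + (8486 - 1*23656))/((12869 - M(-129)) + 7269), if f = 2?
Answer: 16361/20138 ≈ 0.81244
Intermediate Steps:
E = 0 (E = 2/(-2) + 5/5 = 2*(-1/2) + 5*(1/5) = -1 + 1 = 0)
J(R, N) = 0 (J(R, N) = (-2 + 5)*0 = 3*0 = 0)
M(D) = 0
(31531 + (8486 - 1*23656))/((12869 - M(-129)) + 7269) = (31531 + (8486 - 1*23656))/((12869 - 1*0) + 7269) = (31531 + (8486 - 23656))/((12869 + 0) + 7269) = (31531 - 15170)/(12869 + 7269) = 16361/20138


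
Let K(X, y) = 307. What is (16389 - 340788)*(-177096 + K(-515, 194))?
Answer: 57350174811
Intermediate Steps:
(16389 - 340788)*(-177096 + K(-515, 194)) = (16389 - 340788)*(-177096 + 307) = -324399*(-176789) = 57350174811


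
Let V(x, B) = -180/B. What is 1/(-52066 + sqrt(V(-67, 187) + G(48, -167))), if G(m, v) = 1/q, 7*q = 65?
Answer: -632862230/32950604877571 - I*sqrt(126302605)/32950604877571 ≈ -1.9206e-5 - 3.4107e-10*I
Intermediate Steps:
q = 65/7 (q = (1/7)*65 = 65/7 ≈ 9.2857)
G(m, v) = 7/65 (G(m, v) = 1/(65/7) = 7/65)
1/(-52066 + sqrt(V(-67, 187) + G(48, -167))) = 1/(-52066 + sqrt(-180/187 + 7/65)) = 1/(-52066 + sqrt(-10391/12155)) = 1/(-52066 + I*sqrt(126302605)/12155)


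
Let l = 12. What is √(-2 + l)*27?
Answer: 27*√10 ≈ 85.381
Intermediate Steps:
√(-2 + l)*27 = √(-2 + 12)*27 = √10*27 = 27*√10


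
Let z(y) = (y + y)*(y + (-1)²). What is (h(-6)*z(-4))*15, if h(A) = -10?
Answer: -3600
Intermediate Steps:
z(y) = 2*y*(1 + y) (z(y) = (2*y)*(y + 1) = (2*y)*(1 + y) = 2*y*(1 + y))
(h(-6)*z(-4))*15 = -20*(-4)*(1 - 4)*15 = -20*(-4)*(-3)*15 = -10*24*15 = -240*15 = -3600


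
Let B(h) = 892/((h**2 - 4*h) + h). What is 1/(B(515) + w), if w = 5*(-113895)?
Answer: -65920/37539791777 ≈ -1.7560e-6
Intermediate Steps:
w = -569475
B(h) = 892/(h**2 - 3*h)
1/(B(515) + w) = 1/(892/(515*(-3 + 515)) - 569475) = 1/(892*(1/515)/512 - 569475) = 1/(892*(1/515)*(1/512) - 569475) = 1/(223/65920 - 569475) = 1/(-37539791777/65920) = -65920/37539791777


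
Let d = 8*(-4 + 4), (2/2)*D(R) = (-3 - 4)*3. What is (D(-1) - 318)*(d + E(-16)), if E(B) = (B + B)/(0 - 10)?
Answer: -5424/5 ≈ -1084.8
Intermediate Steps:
D(R) = -21 (D(R) = (-3 - 4)*3 = -7*3 = -21)
E(B) = -B/5 (E(B) = (2*B)/(-10) = (2*B)*(-⅒) = -B/5)
d = 0 (d = 8*0 = 0)
(D(-1) - 318)*(d + E(-16)) = (-21 - 318)*(0 - ⅕*(-16)) = -339*(0 + 16/5) = -339*16/5 = -5424/5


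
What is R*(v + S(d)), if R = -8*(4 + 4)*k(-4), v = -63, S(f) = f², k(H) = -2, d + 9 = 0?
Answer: 2304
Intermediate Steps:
d = -9 (d = -9 + 0 = -9)
R = 128 (R = -8*(4 + 4)*(-2) = -64*(-2) = -8*(-16) = 128)
R*(v + S(d)) = 128*(-63 + (-9)²) = 128*(-63 + 81) = 128*18 = 2304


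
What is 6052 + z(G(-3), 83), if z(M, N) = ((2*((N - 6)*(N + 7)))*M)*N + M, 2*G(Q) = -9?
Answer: -10341325/2 ≈ -5.1707e+6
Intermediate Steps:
G(Q) = -9/2 (G(Q) = (½)*(-9) = -9/2)
z(M, N) = M + 2*M*N*(-6 + N)*(7 + N) (z(M, N) = ((2*((-6 + N)*(7 + N)))*M)*N + M = ((2*(-6 + N)*(7 + N))*M)*N + M = (2*M*(-6 + N)*(7 + N))*N + M = 2*M*N*(-6 + N)*(7 + N) + M = M + 2*M*N*(-6 + N)*(7 + N))
6052 + z(G(-3), 83) = 6052 - 9*(1 - 84*83 + 2*83² + 2*83³)/2 = 6052 - 9*(1 - 6972 + 2*6889 + 2*571787)/2 = 6052 - 9*(1 - 6972 + 13778 + 1143574)/2 = 6052 - 9/2*1150381 = 6052 - 10353429/2 = -10341325/2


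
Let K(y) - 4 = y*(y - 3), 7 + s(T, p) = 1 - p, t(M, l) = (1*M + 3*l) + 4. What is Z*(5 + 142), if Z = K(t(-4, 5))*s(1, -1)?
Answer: -135240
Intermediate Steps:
t(M, l) = 4 + M + 3*l (t(M, l) = (M + 3*l) + 4 = 4 + M + 3*l)
s(T, p) = -6 - p (s(T, p) = -7 + (1 - p) = -6 - p)
K(y) = 4 + y*(-3 + y) (K(y) = 4 + y*(y - 3) = 4 + y*(-3 + y))
Z = -920 (Z = (4 + (4 - 4 + 3*5)² - 3*(4 - 4 + 3*5))*(-6 - 1*(-1)) = (4 + (4 - 4 + 15)² - 3*(4 - 4 + 15))*(-6 + 1) = (4 + 15² - 3*15)*(-5) = (4 + 225 - 45)*(-5) = 184*(-5) = -920)
Z*(5 + 142) = -920*(5 + 142) = -920*147 = -135240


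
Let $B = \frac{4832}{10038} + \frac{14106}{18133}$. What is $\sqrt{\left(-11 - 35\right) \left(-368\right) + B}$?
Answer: $\frac{\sqrt{140220551592626551746}}{91009527} \approx 130.11$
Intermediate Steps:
$B = \frac{114607342}{91009527}$ ($B = 4832 \cdot \frac{1}{10038} + 14106 \cdot \frac{1}{18133} = \frac{2416}{5019} + \frac{14106}{18133} = \frac{114607342}{91009527} \approx 1.2593$)
$\sqrt{\left(-11 - 35\right) \left(-368\right) + B} = \sqrt{\left(-11 - 35\right) \left(-368\right) + \frac{114607342}{91009527}} = \sqrt{\left(-46\right) \left(-368\right) + \frac{114607342}{91009527}} = \sqrt{16928 + \frac{114607342}{91009527}} = \sqrt{\frac{1540723880398}{91009527}} = \frac{\sqrt{140220551592626551746}}{91009527}$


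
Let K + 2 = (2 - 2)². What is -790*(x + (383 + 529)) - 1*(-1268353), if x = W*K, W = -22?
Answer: 513113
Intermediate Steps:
K = -2 (K = -2 + (2 - 2)² = -2 + 0² = -2 + 0 = -2)
x = 44 (x = -22*(-2) = 44)
-790*(x + (383 + 529)) - 1*(-1268353) = -790*(44 + (383 + 529)) - 1*(-1268353) = -790*(44 + 912) + 1268353 = -790*956 + 1268353 = -755240 + 1268353 = 513113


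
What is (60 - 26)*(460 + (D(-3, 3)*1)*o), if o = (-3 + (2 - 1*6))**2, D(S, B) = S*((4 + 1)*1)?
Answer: -9350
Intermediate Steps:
D(S, B) = 5*S (D(S, B) = S*(5*1) = S*5 = 5*S)
o = 49 (o = (-3 + (2 - 6))**2 = (-3 - 4)**2 = (-7)**2 = 49)
(60 - 26)*(460 + (D(-3, 3)*1)*o) = (60 - 26)*(460 + ((5*(-3))*1)*49) = 34*(460 - 15*1*49) = 34*(460 - 15*49) = 34*(460 - 735) = 34*(-275) = -9350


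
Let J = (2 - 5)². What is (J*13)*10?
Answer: 1170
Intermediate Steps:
J = 9 (J = (-3)² = 9)
(J*13)*10 = (9*13)*10 = 117*10 = 1170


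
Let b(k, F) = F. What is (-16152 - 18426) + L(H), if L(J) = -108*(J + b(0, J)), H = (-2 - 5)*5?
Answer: -27018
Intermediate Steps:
H = -35 (H = -7*5 = -35)
L(J) = -216*J (L(J) = -108*(J + J) = -216*J)
(-16152 - 18426) + L(H) = (-16152 - 18426) - 216*(-35) = -34578 + 7560 = -27018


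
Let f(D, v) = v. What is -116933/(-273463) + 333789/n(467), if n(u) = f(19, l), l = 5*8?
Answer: 91283618627/10938520 ≈ 8345.2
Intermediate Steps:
l = 40
n(u) = 40
-116933/(-273463) + 333789/n(467) = -116933/(-273463) + 333789/40 = -116933*(-1/273463) + 333789*(1/40) = 116933/273463 + 333789/40 = 91283618627/10938520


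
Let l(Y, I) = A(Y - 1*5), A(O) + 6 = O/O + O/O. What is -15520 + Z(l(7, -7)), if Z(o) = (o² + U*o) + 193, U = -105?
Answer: -14891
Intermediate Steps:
A(O) = -4 (A(O) = -6 + (O/O + O/O) = -6 + (1 + 1) = -6 + 2 = -4)
l(Y, I) = -4
Z(o) = 193 + o² - 105*o (Z(o) = (o² - 105*o) + 193 = 193 + o² - 105*o)
-15520 + Z(l(7, -7)) = -15520 + (193 + (-4)² - 105*(-4)) = -15520 + (193 + 16 + 420) = -15520 + 629 = -14891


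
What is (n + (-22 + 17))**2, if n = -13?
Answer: 324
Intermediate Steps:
(n + (-22 + 17))**2 = (-13 + (-22 + 17))**2 = (-13 - 5)**2 = (-18)**2 = 324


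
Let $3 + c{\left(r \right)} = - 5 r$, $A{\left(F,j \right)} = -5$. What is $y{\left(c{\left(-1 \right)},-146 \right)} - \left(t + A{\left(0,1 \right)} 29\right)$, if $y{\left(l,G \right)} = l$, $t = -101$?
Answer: $248$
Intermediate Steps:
$c{\left(r \right)} = -3 - 5 r$
$y{\left(c{\left(-1 \right)},-146 \right)} - \left(t + A{\left(0,1 \right)} 29\right) = \left(-3 - -5\right) - \left(-101 - 145\right) = \left(-3 + 5\right) - \left(-101 - 145\right) = 2 - -246 = 2 + 246 = 248$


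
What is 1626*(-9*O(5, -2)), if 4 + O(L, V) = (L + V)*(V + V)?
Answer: 234144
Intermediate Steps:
O(L, V) = -4 + 2*V*(L + V) (O(L, V) = -4 + (L + V)*(V + V) = -4 + (L + V)*(2*V) = -4 + 2*V*(L + V))
1626*(-9*O(5, -2)) = 1626*(-9*(-4 + 2*(-2)² + 2*5*(-2))) = 1626*(-9*(-4 + 2*4 - 20)) = 1626*(-9*(-4 + 8 - 20)) = 1626*(-9*(-16)) = 1626*144 = 234144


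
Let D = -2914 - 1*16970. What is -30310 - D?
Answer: -10426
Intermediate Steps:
D = -19884 (D = -2914 - 16970 = -19884)
-30310 - D = -30310 - 1*(-19884) = -30310 + 19884 = -10426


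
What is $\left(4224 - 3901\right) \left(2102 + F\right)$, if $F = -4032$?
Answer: $-623390$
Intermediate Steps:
$\left(4224 - 3901\right) \left(2102 + F\right) = \left(4224 - 3901\right) \left(2102 - 4032\right) = 323 \left(-1930\right) = -623390$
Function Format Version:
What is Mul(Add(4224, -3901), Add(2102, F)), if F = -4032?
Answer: -623390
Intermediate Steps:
Mul(Add(4224, -3901), Add(2102, F)) = Mul(Add(4224, -3901), Add(2102, -4032)) = Mul(323, -1930) = -623390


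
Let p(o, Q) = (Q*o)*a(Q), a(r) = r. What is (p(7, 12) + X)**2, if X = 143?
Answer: 1324801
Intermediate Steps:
p(o, Q) = o*Q**2 (p(o, Q) = (Q*o)*Q = o*Q**2)
(p(7, 12) + X)**2 = (7*12**2 + 143)**2 = (7*144 + 143)**2 = (1008 + 143)**2 = 1151**2 = 1324801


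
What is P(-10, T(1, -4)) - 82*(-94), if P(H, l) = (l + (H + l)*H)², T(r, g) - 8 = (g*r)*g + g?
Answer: 14108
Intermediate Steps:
T(r, g) = 8 + g + r*g² (T(r, g) = 8 + ((g*r)*g + g) = 8 + (r*g² + g) = 8 + (g + r*g²) = 8 + g + r*g²)
P(H, l) = (l + H*(H + l))²
P(-10, T(1, -4)) - 82*(-94) = ((8 - 4 + 1*(-4)²) + (-10)² - 10*(8 - 4 + 1*(-4)²))² - 82*(-94) = ((8 - 4 + 1*16) + 100 - 10*(8 - 4 + 1*16))² + 7708 = ((8 - 4 + 16) + 100 - 10*(8 - 4 + 16))² + 7708 = (20 + 100 - 10*20)² + 7708 = (20 + 100 - 200)² + 7708 = (-80)² + 7708 = 6400 + 7708 = 14108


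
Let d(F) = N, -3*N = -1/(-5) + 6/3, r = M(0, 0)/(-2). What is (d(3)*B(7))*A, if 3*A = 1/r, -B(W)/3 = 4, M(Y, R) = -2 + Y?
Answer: 44/15 ≈ 2.9333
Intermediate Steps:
B(W) = -12 (B(W) = -3*4 = -12)
r = 1 (r = (-2 + 0)/(-2) = -2*(-½) = 1)
N = -11/15 (N = -(-1/(-5) + 6/3)/3 = -(-1*(-⅕) + 6*(⅓))/3 = -(⅕ + 2)/3 = -⅓*11/5 = -11/15 ≈ -0.73333)
d(F) = -11/15
A = ⅓ (A = (⅓)/1 = (⅓)*1 = ⅓ ≈ 0.33333)
(d(3)*B(7))*A = -11/15*(-12)*(⅓) = (44/5)*(⅓) = 44/15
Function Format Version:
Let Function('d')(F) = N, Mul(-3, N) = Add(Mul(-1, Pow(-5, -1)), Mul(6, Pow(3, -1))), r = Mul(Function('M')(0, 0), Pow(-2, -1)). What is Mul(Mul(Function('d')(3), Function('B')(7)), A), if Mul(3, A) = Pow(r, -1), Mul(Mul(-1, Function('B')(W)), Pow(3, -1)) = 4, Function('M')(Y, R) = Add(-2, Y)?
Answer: Rational(44, 15) ≈ 2.9333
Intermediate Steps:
Function('B')(W) = -12 (Function('B')(W) = Mul(-3, 4) = -12)
r = 1 (r = Mul(Add(-2, 0), Pow(-2, -1)) = Mul(-2, Rational(-1, 2)) = 1)
N = Rational(-11, 15) (N = Mul(Rational(-1, 3), Add(Mul(-1, Pow(-5, -1)), Mul(6, Pow(3, -1)))) = Mul(Rational(-1, 3), Add(Mul(-1, Rational(-1, 5)), Mul(6, Rational(1, 3)))) = Mul(Rational(-1, 3), Add(Rational(1, 5), 2)) = Mul(Rational(-1, 3), Rational(11, 5)) = Rational(-11, 15) ≈ -0.73333)
Function('d')(F) = Rational(-11, 15)
A = Rational(1, 3) (A = Mul(Rational(1, 3), Pow(1, -1)) = Mul(Rational(1, 3), 1) = Rational(1, 3) ≈ 0.33333)
Mul(Mul(Function('d')(3), Function('B')(7)), A) = Mul(Mul(Rational(-11, 15), -12), Rational(1, 3)) = Mul(Rational(44, 5), Rational(1, 3)) = Rational(44, 15)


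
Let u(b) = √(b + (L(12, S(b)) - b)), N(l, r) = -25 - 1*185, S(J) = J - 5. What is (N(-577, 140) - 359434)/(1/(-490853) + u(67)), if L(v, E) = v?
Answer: -176532336332/2891240011307 - 173302853771142392*√3/2891240011307 ≈ -1.0382e+5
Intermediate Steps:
S(J) = -5 + J
N(l, r) = -210 (N(l, r) = -25 - 185 = -210)
u(b) = 2*√3 (u(b) = √(b + (12 - b)) = √12 = 2*√3)
(N(-577, 140) - 359434)/(1/(-490853) + u(67)) = (-210 - 359434)/(1/(-490853) + 2*√3) = -359644/(-1/490853 + 2*√3)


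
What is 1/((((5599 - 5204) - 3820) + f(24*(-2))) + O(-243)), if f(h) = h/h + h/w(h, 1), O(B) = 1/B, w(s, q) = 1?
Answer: -243/843697 ≈ -0.00028802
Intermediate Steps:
f(h) = 1 + h (f(h) = h/h + h/1 = 1 + h*1 = 1 + h)
1/((((5599 - 5204) - 3820) + f(24*(-2))) + O(-243)) = 1/((((5599 - 5204) - 3820) + (1 + 24*(-2))) + 1/(-243)) = 1/(((395 - 3820) + (1 - 48)) - 1/243) = 1/((-3425 - 47) - 1/243) = 1/(-3472 - 1/243) = 1/(-843697/243) = -243/843697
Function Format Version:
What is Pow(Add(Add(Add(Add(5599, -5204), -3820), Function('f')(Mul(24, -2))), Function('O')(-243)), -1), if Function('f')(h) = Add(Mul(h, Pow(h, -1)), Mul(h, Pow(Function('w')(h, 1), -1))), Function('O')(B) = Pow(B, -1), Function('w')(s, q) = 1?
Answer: Rational(-243, 843697) ≈ -0.00028802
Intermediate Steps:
Function('f')(h) = Add(1, h) (Function('f')(h) = Add(Mul(h, Pow(h, -1)), Mul(h, Pow(1, -1))) = Add(1, Mul(h, 1)) = Add(1, h))
Pow(Add(Add(Add(Add(5599, -5204), -3820), Function('f')(Mul(24, -2))), Function('O')(-243)), -1) = Pow(Add(Add(Add(Add(5599, -5204), -3820), Add(1, Mul(24, -2))), Pow(-243, -1)), -1) = Pow(Add(Add(Add(395, -3820), Add(1, -48)), Rational(-1, 243)), -1) = Pow(Add(Add(-3425, -47), Rational(-1, 243)), -1) = Pow(Add(-3472, Rational(-1, 243)), -1) = Pow(Rational(-843697, 243), -1) = Rational(-243, 843697)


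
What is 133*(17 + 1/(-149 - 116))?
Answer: 599032/265 ≈ 2260.5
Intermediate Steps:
133*(17 + 1/(-149 - 116)) = 133*(17 + 1/(-265)) = 133*(17 - 1/265) = 133*(4504/265) = 599032/265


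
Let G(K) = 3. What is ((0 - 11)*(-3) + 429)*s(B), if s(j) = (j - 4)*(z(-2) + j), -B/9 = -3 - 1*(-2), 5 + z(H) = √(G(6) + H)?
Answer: 11550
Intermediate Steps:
z(H) = -5 + √(3 + H)
B = 9 (B = -9*(-3 - 1*(-2)) = -9*(-3 + 2) = -9*(-1) = 9)
s(j) = (-4 + j)² (s(j) = (j - 4)*((-5 + √(3 - 2)) + j) = (-4 + j)*((-5 + √1) + j) = (-4 + j)*((-5 + 1) + j) = (-4 + j)*(-4 + j) = (-4 + j)²)
((0 - 11)*(-3) + 429)*s(B) = ((0 - 11)*(-3) + 429)*(16 + 9² - 8*9) = (-11*(-3) + 429)*(16 + 81 - 72) = (33 + 429)*25 = 462*25 = 11550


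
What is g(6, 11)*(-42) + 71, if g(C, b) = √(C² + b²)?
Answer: 71 - 42*√157 ≈ -455.26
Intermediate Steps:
g(6, 11)*(-42) + 71 = √(6² + 11²)*(-42) + 71 = √(36 + 121)*(-42) + 71 = √157*(-42) + 71 = -42*√157 + 71 = 71 - 42*√157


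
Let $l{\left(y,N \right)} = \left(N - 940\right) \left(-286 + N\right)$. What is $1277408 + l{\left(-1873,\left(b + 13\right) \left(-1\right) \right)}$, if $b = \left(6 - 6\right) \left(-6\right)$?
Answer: $1562355$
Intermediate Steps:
$b = 0$ ($b = \left(6 - 6\right) \left(-6\right) = 0 \left(-6\right) = 0$)
$l{\left(y,N \right)} = \left(-940 + N\right) \left(-286 + N\right)$
$1277408 + l{\left(-1873,\left(b + 13\right) \left(-1\right) \right)} = 1277408 + \left(268840 + \left(\left(0 + 13\right) \left(-1\right)\right)^{2} - 1226 \left(0 + 13\right) \left(-1\right)\right) = 1277408 + \left(268840 + \left(13 \left(-1\right)\right)^{2} - 1226 \cdot 13 \left(-1\right)\right) = 1277408 + \left(268840 + \left(-13\right)^{2} - -15938\right) = 1277408 + \left(268840 + 169 + 15938\right) = 1277408 + 284947 = 1562355$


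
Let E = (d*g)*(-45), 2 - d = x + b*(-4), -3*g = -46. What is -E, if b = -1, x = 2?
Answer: -2760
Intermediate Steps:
g = 46/3 (g = -⅓*(-46) = 46/3 ≈ 15.333)
d = -4 (d = 2 - (2 - 1*(-4)) = 2 - (2 + 4) = 2 - 1*6 = 2 - 6 = -4)
E = 2760 (E = -4*46/3*(-45) = -184/3*(-45) = 2760)
-E = -1*2760 = -2760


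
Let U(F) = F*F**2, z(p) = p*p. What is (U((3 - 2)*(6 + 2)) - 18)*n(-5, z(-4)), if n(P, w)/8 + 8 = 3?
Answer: -19760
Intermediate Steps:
z(p) = p**2
U(F) = F**3
n(P, w) = -40 (n(P, w) = -64 + 8*3 = -64 + 24 = -40)
(U((3 - 2)*(6 + 2)) - 18)*n(-5, z(-4)) = (((3 - 2)*(6 + 2))**3 - 18)*(-40) = ((1*8)**3 - 18)*(-40) = (8**3 - 18)*(-40) = (512 - 18)*(-40) = 494*(-40) = -19760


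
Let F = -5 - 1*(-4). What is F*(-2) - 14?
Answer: -12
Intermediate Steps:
F = -1 (F = -5 + 4 = -1)
F*(-2) - 14 = -1*(-2) - 14 = 2 - 14 = -12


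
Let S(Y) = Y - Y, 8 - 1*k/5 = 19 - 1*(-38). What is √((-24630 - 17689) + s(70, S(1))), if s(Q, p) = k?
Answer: 2*I*√10641 ≈ 206.31*I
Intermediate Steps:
k = -245 (k = 40 - 5*(19 - 1*(-38)) = 40 - 5*(19 + 38) = 40 - 5*57 = 40 - 285 = -245)
S(Y) = 0
s(Q, p) = -245
√((-24630 - 17689) + s(70, S(1))) = √((-24630 - 17689) - 245) = √(-42319 - 245) = √(-42564) = 2*I*√10641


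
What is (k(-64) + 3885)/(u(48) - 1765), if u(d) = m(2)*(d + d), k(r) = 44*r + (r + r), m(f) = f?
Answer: -941/1573 ≈ -0.59822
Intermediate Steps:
k(r) = 46*r (k(r) = 44*r + 2*r = 46*r)
u(d) = 4*d (u(d) = 2*(d + d) = 2*(2*d) = 4*d)
(k(-64) + 3885)/(u(48) - 1765) = (46*(-64) + 3885)/(4*48 - 1765) = (-2944 + 3885)/(192 - 1765) = 941/(-1573) = 941*(-1/1573) = -941/1573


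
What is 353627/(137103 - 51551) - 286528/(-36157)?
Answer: 3390830445/281209424 ≈ 12.058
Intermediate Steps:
353627/(137103 - 51551) - 286528/(-36157) = 353627/85552 - 286528*(-1/36157) = 353627*(1/85552) + 26048/3287 = 353627/85552 + 26048/3287 = 3390830445/281209424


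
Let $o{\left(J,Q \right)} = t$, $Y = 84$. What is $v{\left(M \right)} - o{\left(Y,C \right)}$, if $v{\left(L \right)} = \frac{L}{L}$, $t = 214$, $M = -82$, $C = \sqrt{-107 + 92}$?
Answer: $-213$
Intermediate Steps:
$C = i \sqrt{15}$ ($C = \sqrt{-15} = i \sqrt{15} \approx 3.873 i$)
$v{\left(L \right)} = 1$
$o{\left(J,Q \right)} = 214$
$v{\left(M \right)} - o{\left(Y,C \right)} = 1 - 214 = -213$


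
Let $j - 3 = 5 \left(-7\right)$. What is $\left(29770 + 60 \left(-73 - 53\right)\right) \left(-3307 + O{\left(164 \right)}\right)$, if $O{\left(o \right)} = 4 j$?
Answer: $-76291350$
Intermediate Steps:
$j = -32$ ($j = 3 + 5 \left(-7\right) = 3 - 35 = -32$)
$O{\left(o \right)} = -128$ ($O{\left(o \right)} = 4 \left(-32\right) = -128$)
$\left(29770 + 60 \left(-73 - 53\right)\right) \left(-3307 + O{\left(164 \right)}\right) = \left(29770 + 60 \left(-73 - 53\right)\right) \left(-3307 - 128\right) = \left(29770 + 60 \left(-126\right)\right) \left(-3435\right) = \left(29770 - 7560\right) \left(-3435\right) = 22210 \left(-3435\right) = -76291350$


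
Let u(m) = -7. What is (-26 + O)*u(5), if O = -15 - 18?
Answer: 413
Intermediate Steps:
O = -33
(-26 + O)*u(5) = (-26 - 33)*(-7) = -59*(-7) = 413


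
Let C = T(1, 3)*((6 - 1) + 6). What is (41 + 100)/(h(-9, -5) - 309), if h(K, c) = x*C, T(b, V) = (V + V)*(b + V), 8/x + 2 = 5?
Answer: 141/395 ≈ 0.35696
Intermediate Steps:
x = 8/3 (x = 8/(-2 + 5) = 8/3 ≈ 2.6667)
T(b, V) = 2*V*(V + b) (T(b, V) = (2*V)*(V + b) = 2*V*(V + b))
C = 264 (C = (2*3*(3 + 1))*((6 - 1) + 6) = (2*3*4)*(5 + 6) = 24*11 = 264)
h(K, c) = 704 (h(K, c) = (8/3)*264 = 704)
(41 + 100)/(h(-9, -5) - 309) = (41 + 100)/(704 - 309) = 141/395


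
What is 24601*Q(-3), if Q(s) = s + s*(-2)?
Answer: 73803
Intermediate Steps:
Q(s) = -s (Q(s) = s - 2*s = -s)
24601*Q(-3) = 24601*(-1*(-3)) = 24601*3 = 73803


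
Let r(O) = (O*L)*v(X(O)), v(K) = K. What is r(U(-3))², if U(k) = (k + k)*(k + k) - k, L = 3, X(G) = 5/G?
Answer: 225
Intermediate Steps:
U(k) = -k + 4*k² (U(k) = (2*k)*(2*k) - k = 4*k² - k = -k + 4*k²)
r(O) = 15 (r(O) = (O*3)*(5/O) = (3*O)*(5/O) = 15)
r(U(-3))² = 15² = 225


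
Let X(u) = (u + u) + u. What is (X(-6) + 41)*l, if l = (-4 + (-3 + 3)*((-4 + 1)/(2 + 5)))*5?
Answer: -460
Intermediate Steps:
X(u) = 3*u (X(u) = 2*u + u = 3*u)
l = -20 (l = (-4 + 0*(-3/7))*5 = (-4 + 0)*5 = -4*5 = -20)
(X(-6) + 41)*l = (3*(-6) + 41)*(-20) = (-18 + 41)*(-20) = 23*(-20) = -460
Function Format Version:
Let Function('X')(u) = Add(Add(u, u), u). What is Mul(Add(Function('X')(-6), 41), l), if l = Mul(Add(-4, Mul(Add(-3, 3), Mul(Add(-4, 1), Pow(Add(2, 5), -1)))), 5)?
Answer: -460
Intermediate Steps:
Function('X')(u) = Mul(3, u) (Function('X')(u) = Add(Mul(2, u), u) = Mul(3, u))
l = -20 (l = Mul(Add(-4, Mul(0, Mul(-3, Pow(7, -1)))), 5) = Mul(Add(-4, Mul(0, Mul(-3, Rational(1, 7)))), 5) = Mul(Add(-4, Mul(0, Rational(-3, 7))), 5) = Mul(Add(-4, 0), 5) = Mul(-4, 5) = -20)
Mul(Add(Function('X')(-6), 41), l) = Mul(Add(Mul(3, -6), 41), -20) = Mul(Add(-18, 41), -20) = Mul(23, -20) = -460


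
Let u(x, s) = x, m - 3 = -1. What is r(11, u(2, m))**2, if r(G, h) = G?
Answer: 121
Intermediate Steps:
m = 2 (m = 3 - 1 = 2)
r(11, u(2, m))**2 = 11**2 = 121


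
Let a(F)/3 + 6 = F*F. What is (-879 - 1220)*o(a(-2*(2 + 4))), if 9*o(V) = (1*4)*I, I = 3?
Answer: -8396/3 ≈ -2798.7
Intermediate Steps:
a(F) = -18 + 3*F**2 (a(F) = -18 + 3*(F*F) = -18 + 3*F**2)
o(V) = 4/3 (o(V) = ((1*4)*3)/9 = (4*3)/9 = (1/9)*12 = 4/3)
(-879 - 1220)*o(a(-2*(2 + 4))) = (-879 - 1220)*(4/3) = -2099*4/3 = -8396/3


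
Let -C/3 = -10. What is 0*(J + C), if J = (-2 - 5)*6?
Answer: 0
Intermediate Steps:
J = -42 (J = -7*6 = -42)
C = 30 (C = -3*(-10) = 30)
0*(J + C) = 0*(-42 + 30) = 0*(-12) = 0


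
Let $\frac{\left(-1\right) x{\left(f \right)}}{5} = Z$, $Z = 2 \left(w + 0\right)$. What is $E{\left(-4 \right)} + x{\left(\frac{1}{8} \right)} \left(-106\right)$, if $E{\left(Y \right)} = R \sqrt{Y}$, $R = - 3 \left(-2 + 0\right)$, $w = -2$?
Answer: $-2120 + 12 i \approx -2120.0 + 12.0 i$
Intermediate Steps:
$Z = -4$ ($Z = 2 \left(-2 + 0\right) = 2 \left(-2\right) = -4$)
$x{\left(f \right)} = 20$ ($x{\left(f \right)} = \left(-5\right) \left(-4\right) = 20$)
$R = 6$ ($R = \left(-3\right) \left(-2\right) = 6$)
$E{\left(Y \right)} = 6 \sqrt{Y}$
$E{\left(-4 \right)} + x{\left(\frac{1}{8} \right)} \left(-106\right) = 6 \sqrt{-4} + 20 \left(-106\right) = 6 \cdot 2 i - 2120 = 12 i - 2120 = -2120 + 12 i$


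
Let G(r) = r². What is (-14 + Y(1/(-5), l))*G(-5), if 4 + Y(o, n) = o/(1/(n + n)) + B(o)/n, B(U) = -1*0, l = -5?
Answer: -400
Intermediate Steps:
B(U) = 0
Y(o, n) = -4 + 2*n*o (Y(o, n) = -4 + (o/(1/(n + n)) + 0/n) = -4 + (o/(1/(2*n)) + 0) = -4 + (o/((1/(2*n))) + 0) = -4 + (o*(2*n) + 0) = -4 + (2*n*o + 0) = -4 + 2*n*o)
(-14 + Y(1/(-5), l))*G(-5) = (-14 + (-4 + 2*(-5)*(1/(-5))))*(-5)² = (-14 + (-4 + 2*(-5)*(1*(-⅕))))*25 = (-14 + (-4 + 2*(-5)*(-⅕)))*25 = (-14 + (-4 + 2))*25 = (-14 - 2)*25 = -16*25 = -400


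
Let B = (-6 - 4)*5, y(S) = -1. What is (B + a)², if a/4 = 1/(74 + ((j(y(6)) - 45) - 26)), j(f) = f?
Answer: 2304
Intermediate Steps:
B = -50 (B = -10*5 = -50)
a = 2 (a = 4/(74 + ((-1 - 45) - 26)) = 4/(74 + (-46 - 26)) = 4/(74 - 72) = 4/2 = 4*(½) = 2)
(B + a)² = (-50 + 2)² = (-48)² = 2304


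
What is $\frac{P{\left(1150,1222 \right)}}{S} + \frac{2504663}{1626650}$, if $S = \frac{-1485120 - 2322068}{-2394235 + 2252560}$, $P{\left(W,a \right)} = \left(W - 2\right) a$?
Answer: $\frac{245672956897559}{4705898450} \approx 52205.0$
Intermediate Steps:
$P{\left(W,a \right)} = a \left(-2 + W\right)$ ($P{\left(W,a \right)} = \left(-2 + W\right) a = a \left(-2 + W\right)$)
$S = \frac{3807188}{141675}$ ($S = - \frac{3807188}{-141675} = \left(-3807188\right) \left(- \frac{1}{141675}\right) = \frac{3807188}{141675} \approx 26.873$)
$\frac{P{\left(1150,1222 \right)}}{S} + \frac{2504663}{1626650} = \frac{1222 \left(-2 + 1150\right)}{\frac{3807188}{141675}} + \frac{2504663}{1626650} = 1222 \cdot 1148 \cdot \frac{141675}{3807188} + 2504663 \cdot \frac{1}{1626650} = 1402856 \cdot \frac{141675}{3807188} + \frac{2504663}{1626650} = \frac{151025550}{2893} + \frac{2504663}{1626650} = \frac{245672956897559}{4705898450}$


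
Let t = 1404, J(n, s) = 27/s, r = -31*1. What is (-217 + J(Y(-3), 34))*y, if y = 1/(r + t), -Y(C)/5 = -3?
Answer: -7351/46682 ≈ -0.15747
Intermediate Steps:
Y(C) = 15 (Y(C) = -5*(-3) = 15)
r = -31
y = 1/1373 (y = 1/(-31 + 1404) = 1/1373 ≈ 0.00072833)
(-217 + J(Y(-3), 34))*y = (-217 + 27/34)*(1/1373) = -7351/34*1/1373 = -7351/46682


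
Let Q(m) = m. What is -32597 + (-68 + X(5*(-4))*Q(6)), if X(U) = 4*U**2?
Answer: -23065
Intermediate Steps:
-32597 + (-68 + X(5*(-4))*Q(6)) = -32597 + (-68 + (4*(5*(-4))**2)*6) = -32597 + (-68 + (4*(-20)**2)*6) = -32597 + (-68 + (4*400)*6) = -32597 + (-68 + 1600*6) = -32597 + (-68 + 9600) = -32597 + 9532 = -23065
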